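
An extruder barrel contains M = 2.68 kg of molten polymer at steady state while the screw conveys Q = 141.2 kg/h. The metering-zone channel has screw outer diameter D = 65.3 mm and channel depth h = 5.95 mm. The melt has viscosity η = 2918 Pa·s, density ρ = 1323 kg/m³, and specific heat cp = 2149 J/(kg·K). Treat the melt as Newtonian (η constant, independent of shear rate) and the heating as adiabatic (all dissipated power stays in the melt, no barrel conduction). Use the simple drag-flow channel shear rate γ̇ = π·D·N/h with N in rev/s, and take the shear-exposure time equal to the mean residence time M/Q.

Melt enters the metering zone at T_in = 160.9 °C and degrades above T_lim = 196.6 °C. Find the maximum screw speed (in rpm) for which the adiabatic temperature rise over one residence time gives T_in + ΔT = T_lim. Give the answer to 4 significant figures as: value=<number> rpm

Convert throughput: Q = 141.2 kg/h = 141.2/3600 = 0.0392222 kg/s
Mean residence time: t_res = M/Q_s = 2.68 kg / 0.0392222 kg/s = 68.3286 s
D = 65.3 mm = 0.0653 m;  h = 5.95 mm = 0.00595 m
ΔT_a = T_lim − T_in = 196.6 − 160.9 = 35.7 K
γ̇_max² = ΔT_a·ρ·cp/(η·t_res) = 35.7·1323·2149/(2918·68.3286) = 509.069 s⁻²
γ̇_max = √509.069 = 22.5626 s⁻¹
Solve γ̇ = πDN/h for N: N_max = γ̇_max·h/(π·D) = 22.5626 × 0.00595 / (π × 0.0653) = 0.654398 rev/s = 39.2639 rpm

value=39.26 rpm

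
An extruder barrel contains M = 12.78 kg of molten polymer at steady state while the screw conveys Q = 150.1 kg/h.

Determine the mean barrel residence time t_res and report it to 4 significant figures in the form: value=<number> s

value=306.5 s

Throughput in SI: Q_s = 150.1 kg/h ÷ 3600 s/h = 0.0416944 kg/s
t_res = M / Q_s = 12.78 / 0.0416944 = 306.516 s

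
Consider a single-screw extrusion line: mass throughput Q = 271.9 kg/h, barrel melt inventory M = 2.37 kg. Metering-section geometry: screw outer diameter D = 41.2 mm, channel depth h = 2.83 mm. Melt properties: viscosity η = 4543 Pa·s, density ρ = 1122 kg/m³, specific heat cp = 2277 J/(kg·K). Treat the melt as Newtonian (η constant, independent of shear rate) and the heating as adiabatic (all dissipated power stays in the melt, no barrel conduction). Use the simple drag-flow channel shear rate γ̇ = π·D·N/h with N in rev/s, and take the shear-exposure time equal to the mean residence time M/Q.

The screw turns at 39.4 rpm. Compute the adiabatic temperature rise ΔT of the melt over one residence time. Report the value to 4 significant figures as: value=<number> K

Convert throughput: Q = 271.9 kg/h = 271.9/3600 = 0.0755278 kg/s
Mean residence time: t_res = M/Q_s = 2.37 kg / 0.0755278 kg/s = 31.3792 s
Geometry in metres: D = 41.2 mm → 0.0412 m, h = 2.83 mm → 0.00283 m; screw speed N = 39.4 rpm = 0.656667 rev/s
Shear rate: γ̇ = πDN/h = π·0.0412·0.656667/0.00283 = 30.0335 s⁻¹
ΔT = η·γ̇²·t_res / (ρ·cp) = 4543 · (30.0335)² · 31.3792 / (1122 · 2277) = 50.3315 K

value=50.33 K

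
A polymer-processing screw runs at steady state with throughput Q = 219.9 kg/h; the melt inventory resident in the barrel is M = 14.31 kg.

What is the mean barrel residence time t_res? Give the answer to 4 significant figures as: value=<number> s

Q_s = Q / 3600 = 219.9 / 3600 = 0.0610833 kg/s
Mean residence time: t_res = M/Q_s = 14.31 kg / 0.0610833 kg/s = 234.27 s

value=234.3 s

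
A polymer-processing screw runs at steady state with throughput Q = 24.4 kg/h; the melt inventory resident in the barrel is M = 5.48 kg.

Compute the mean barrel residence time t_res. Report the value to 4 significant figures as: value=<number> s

Convert throughput: Q = 24.4 kg/h = 24.4/3600 = 0.00677778 kg/s
Mean residence time: t_res = M/Q_s = 5.48 kg / 0.00677778 kg/s = 808.525 s

value=808.5 s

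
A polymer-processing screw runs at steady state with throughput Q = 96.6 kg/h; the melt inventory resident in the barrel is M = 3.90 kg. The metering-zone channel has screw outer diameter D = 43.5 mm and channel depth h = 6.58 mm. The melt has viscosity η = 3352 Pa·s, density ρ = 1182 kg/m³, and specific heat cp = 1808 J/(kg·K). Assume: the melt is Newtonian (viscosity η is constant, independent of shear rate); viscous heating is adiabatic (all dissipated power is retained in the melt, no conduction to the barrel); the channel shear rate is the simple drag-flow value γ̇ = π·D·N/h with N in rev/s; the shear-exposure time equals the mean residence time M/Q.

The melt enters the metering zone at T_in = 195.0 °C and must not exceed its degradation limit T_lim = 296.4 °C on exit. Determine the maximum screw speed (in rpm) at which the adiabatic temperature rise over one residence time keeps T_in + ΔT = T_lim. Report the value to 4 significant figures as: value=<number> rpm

Convert throughput: Q = 96.6 kg/h = 96.6/3600 = 0.0268333 kg/s
Mean residence time: t_res = M/Q_s = 3.90 kg / 0.0268333 kg/s = 145.342 s
D = 43.5 mm = 0.0435 m;  h = 6.58 mm = 0.00658 m
ΔT_a = T_lim − T_in = 296.4 °C − 195.0 °C = 101.4 K
Invert ΔT = ηγ̇²t_res/(ρcp) for γ̇: γ̇_max² = ΔT_a ρ cp / (η t_res) = 101.4·1182·1808 / (3352·145.342) = 444.795 s⁻²
γ̇_max = √444.795 = 21.0902 s⁻¹
N_max = γ̇_max h / (πD) = 21.0902·0.00658/(π·0.0435) = 1.01547 rev/s → ×60 = 60.9281 rpm

value=60.93 rpm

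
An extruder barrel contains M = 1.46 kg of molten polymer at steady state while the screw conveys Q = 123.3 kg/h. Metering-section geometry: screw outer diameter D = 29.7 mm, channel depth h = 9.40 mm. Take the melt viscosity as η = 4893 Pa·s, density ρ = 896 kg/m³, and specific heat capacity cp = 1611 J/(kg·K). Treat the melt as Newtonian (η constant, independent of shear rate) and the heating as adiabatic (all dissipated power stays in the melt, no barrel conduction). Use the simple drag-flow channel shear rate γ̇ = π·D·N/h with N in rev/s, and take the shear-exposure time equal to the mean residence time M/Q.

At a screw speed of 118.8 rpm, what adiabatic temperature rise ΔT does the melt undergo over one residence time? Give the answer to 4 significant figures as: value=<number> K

value=55.82 K

Throughput in SI: Q_s = 123.3 kg/h ÷ 3600 s/h = 0.03425 kg/s
Mean residence time: t_res = M/Q_s = 1.46 kg / 0.03425 kg/s = 42.6277 s
D = 29.7 mm = 0.0297 m;  h = 9.40 mm = 0.0094 m;  N = 118.8 rpm / 60 = 1.98 rev/s
Shear rate: γ̇ = πDN/h = π·0.0297·1.98/0.0094 = 19.6537 s⁻¹
ΔT = η·γ̇²·t_res/(ρ·cp) = [4893 × 19.6537² × 42.6277] / [896 × 1611] = 55.815 K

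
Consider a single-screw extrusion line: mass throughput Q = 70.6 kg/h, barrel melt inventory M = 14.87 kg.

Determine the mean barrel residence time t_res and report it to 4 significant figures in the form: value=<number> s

Convert throughput: Q = 70.6 kg/h = 70.6/3600 = 0.0196111 kg/s
t_res = M / Q_s = 14.87 ÷ 0.0196111 = 758.244 s

value=758.2 s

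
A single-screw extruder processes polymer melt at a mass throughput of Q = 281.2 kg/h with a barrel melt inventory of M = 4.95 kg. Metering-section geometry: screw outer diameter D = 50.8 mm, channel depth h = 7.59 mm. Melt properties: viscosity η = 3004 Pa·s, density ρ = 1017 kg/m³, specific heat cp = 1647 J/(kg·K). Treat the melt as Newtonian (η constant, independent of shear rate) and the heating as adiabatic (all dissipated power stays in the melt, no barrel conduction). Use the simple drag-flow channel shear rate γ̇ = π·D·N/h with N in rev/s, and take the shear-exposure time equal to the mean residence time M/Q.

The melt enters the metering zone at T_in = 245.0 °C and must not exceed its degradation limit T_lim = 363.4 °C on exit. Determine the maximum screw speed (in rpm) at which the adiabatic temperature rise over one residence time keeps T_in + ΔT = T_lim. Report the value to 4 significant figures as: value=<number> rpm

value=92.10 rpm

Q_s = Q / 3600 = 281.2 / 3600 = 0.0781111 kg/s
t_res = M / Q_s = 4.95 ÷ 0.0781111 = 63.3713 s
Geometry in SI: D = 50.8 mm → 0.0508 m, h = 7.59 mm → 0.00759 m
ΔT_a = T_lim − T_in = 363.4 °C − 245.0 °C = 118.4 K
Invert ΔT = ηγ̇²t_res/(ρcp) for γ̇: γ̇_max² = ΔT_a ρ cp / (η t_res) = 118.4·1017·1647 / (3004·63.3713) = 1041.78 s⁻²
γ̇_max = sqrt(1041.78) = 32.2765 s⁻¹
Solve γ̇ = πDN/h for N: N_max = γ̇_max·h/(π·D) = 32.2765 × 0.00759 / (π × 0.0508) = 1.53502 rev/s = 92.1014 rpm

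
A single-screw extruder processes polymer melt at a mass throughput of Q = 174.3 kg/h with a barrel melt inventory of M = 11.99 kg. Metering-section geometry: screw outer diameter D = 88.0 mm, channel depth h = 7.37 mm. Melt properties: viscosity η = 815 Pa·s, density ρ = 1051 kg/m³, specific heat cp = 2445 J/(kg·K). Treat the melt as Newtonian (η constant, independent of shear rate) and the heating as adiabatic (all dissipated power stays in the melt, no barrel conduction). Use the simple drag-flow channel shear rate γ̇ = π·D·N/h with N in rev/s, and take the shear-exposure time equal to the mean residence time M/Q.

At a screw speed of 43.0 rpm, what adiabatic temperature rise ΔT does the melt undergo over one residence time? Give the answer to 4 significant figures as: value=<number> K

Throughput in SI: Q_s = 174.3 kg/h ÷ 3600 s/h = 0.0484167 kg/s
t_res = M / Q_s = 11.99 / 0.0484167 = 247.642 s
Convert to SI: D = 0.088 m, h = 0.00737 m, N = 43.0/60 = 0.716667 rev/s
Shear rate: γ̇ = πDN/h = π·0.088·0.716667/0.00737 = 26.8833 s⁻¹
ΔT = η·γ̇²·t_res / (ρ·cp) = 815 · (26.8833)² · 247.642 / (1051 · 2445) = 56.7629 K

value=56.76 K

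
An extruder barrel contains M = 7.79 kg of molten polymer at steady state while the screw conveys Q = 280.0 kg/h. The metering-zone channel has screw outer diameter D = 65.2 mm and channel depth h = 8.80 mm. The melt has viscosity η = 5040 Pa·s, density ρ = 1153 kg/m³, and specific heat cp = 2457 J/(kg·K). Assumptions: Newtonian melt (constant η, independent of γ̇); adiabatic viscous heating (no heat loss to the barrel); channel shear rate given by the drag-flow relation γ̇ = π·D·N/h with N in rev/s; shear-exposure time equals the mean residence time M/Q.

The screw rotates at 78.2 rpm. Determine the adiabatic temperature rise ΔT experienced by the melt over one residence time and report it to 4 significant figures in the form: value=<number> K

value=164.0 K

Q_s = Q / 3600 = 280.0 / 3600 = 0.0777778 kg/s
t_res = M / Q_s = 7.79 / 0.0777778 = 100.157 s
D = 65.2 mm = 0.0652 m;  h = 8.80 mm = 0.0088 m;  N = 78.2 rpm / 60 = 1.30333 rev/s
Shear rate: γ̇ = πDN/h = π·0.0652·1.30333/0.0088 = 30.3368 s⁻¹
Adiabatic rise: ΔT = η γ̇² t_res / (ρ cp) = 5040·(30.3368)²·100.157 / (1153·2457) = 163.99 K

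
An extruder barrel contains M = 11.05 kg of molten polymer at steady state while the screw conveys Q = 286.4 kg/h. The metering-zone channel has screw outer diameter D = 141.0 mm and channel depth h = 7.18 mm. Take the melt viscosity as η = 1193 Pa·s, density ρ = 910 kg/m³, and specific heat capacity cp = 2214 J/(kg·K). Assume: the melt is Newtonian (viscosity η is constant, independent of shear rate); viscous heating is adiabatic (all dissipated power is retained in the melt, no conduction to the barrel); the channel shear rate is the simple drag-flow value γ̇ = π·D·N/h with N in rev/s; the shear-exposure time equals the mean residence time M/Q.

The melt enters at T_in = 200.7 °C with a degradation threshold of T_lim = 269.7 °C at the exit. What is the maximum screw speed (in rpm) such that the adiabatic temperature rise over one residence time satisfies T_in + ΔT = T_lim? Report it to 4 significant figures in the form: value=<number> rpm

Q_s = Q / 3600 = 286.4 / 3600 = 0.0795556 kg/s
Mean residence time: t_res = M/Q_s = 11.05 kg / 0.0795556 kg/s = 138.897 s
D = 141.0 mm = 0.141 m;  h = 7.18 mm = 0.00718 m
Allowable rise: ΔT_a = T_lim − T_in = 269.7 − 200.7 = 69 K
γ̇_max² = ΔT_a·ρ·cp/(η·t_res) = 69·910·2214/(1193·138.897) = 838.95 s⁻²
γ̇_max = √838.95 = 28.9646 s⁻¹
N_max = γ̇_max h / (πD) = 28.9646·0.00718/(π·0.141) = 0.469487 rev/s → ×60 = 28.1692 rpm

value=28.17 rpm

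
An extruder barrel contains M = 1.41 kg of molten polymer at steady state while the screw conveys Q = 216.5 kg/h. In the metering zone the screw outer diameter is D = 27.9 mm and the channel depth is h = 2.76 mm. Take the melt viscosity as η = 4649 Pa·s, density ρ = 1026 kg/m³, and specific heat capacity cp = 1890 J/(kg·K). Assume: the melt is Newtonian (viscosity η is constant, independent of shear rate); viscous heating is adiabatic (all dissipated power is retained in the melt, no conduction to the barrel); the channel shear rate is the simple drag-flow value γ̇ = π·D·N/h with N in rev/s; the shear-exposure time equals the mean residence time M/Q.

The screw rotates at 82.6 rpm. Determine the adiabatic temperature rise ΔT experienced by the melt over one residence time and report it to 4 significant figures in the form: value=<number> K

value=107.4 K

Convert throughput: Q = 216.5 kg/h = 216.5/3600 = 0.0601389 kg/s
Mean residence time: t_res = M/Q_s = 1.41 kg / 0.0601389 kg/s = 23.4457 s
Geometry in metres: D = 27.9 mm → 0.0279 m, h = 2.76 mm → 0.00276 m; screw speed N = 82.6 rpm = 1.37667 rev/s
γ̇ = π D N / h = (π)(0.0279)(1.37667) / 0.00276 = 43.7194 s⁻¹
ΔT = η·γ̇²·t_res/(ρ·cp) = [4649 × 43.7194² × 23.4457] / [1026 × 1890] = 107.439 K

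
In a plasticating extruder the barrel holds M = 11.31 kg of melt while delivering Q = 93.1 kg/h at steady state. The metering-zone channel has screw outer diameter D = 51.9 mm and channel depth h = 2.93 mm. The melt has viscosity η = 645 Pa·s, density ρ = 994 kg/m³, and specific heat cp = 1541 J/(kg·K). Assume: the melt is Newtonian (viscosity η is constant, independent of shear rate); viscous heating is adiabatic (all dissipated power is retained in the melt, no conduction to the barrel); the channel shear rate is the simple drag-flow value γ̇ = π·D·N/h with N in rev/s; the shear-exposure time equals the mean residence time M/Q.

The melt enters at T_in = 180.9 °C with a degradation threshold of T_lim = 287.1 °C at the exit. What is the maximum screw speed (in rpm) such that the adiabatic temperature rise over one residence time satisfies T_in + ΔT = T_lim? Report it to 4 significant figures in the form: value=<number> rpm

value=25.89 rpm

Throughput in SI: Q_s = 93.1 kg/h ÷ 3600 s/h = 0.0258611 kg/s
t_res = M / Q_s = 11.31 ÷ 0.0258611 = 437.336 s
Geometry in SI: D = 51.9 mm → 0.0519 m, h = 2.93 mm → 0.00293 m
ΔT_a = T_lim − T_in = 287.1 °C − 180.9 °C = 106.2 K
γ̇_max² = ΔT_a·ρ·cp/(η·t_res) = 106.2·994·1541/(645·437.336) = 576.685 s⁻²
γ̇_max = sqrt(576.685) = 24.0143 s⁻¹
Solve γ̇ = πDN/h for N: N_max = γ̇_max·h/(π·D) = 24.0143 × 0.00293 / (π × 0.0519) = 0.431539 rev/s = 25.8923 rpm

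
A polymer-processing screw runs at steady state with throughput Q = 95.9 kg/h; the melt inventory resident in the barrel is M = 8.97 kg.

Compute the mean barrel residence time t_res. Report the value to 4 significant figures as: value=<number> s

value=336.7 s

Throughput in SI: Q_s = 95.9 kg/h ÷ 3600 s/h = 0.0266389 kg/s
Mean residence time: t_res = M/Q_s = 8.97 kg / 0.0266389 kg/s = 336.726 s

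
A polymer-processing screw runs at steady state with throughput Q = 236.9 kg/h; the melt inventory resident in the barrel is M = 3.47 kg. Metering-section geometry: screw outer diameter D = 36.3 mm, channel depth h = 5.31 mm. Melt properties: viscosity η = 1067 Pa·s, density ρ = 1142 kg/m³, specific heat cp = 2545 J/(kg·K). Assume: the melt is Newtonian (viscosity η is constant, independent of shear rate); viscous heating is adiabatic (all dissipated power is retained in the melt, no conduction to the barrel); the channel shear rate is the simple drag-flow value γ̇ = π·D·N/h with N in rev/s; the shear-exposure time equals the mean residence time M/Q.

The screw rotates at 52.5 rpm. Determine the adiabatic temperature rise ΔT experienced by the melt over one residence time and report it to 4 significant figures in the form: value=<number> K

value=6.836 K

Convert throughput: Q = 236.9 kg/h = 236.9/3600 = 0.0658056 kg/s
t_res = M / Q_s = 3.47 ÷ 0.0658056 = 52.7311 s
D = 36.3 mm = 0.0363 m;  h = 5.31 mm = 0.00531 m;  N = 52.5 rpm / 60 = 0.875 rev/s
γ̇ = π D N / h = (π)(0.0363)(0.875) / 0.00531 = 18.7919 s⁻¹
ΔT = η·γ̇²·t_res / (ρ·cp) = 1067 · (18.7919)² · 52.7311 / (1142 · 2545) = 6.83624 K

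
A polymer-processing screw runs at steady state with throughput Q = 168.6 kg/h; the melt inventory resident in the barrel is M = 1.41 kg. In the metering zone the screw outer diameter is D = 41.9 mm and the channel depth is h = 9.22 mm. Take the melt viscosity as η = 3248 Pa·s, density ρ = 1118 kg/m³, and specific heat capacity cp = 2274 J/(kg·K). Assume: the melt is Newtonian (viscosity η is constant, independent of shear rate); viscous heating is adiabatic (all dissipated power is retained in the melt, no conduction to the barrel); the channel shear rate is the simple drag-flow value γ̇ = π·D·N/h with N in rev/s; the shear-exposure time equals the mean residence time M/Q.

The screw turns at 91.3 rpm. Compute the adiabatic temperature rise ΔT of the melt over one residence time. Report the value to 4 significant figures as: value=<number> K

Throughput in SI: Q_s = 168.6 kg/h ÷ 3600 s/h = 0.0468333 kg/s
t_res = M / Q_s = 1.41 / 0.0468333 = 30.1068 s
Convert to SI: D = 0.0419 m, h = 0.00922 m, N = 91.3/60 = 1.52167 rev/s
γ̇ = π·D·N / h = π · 0.0419 · 1.52167 / 0.00922 = 21.7246 s⁻¹
ΔT = η·γ̇²·t_res/(ρ·cp) = [3248 × 21.7246² × 30.1068] / [1118 × 2274] = 18.1532 K

value=18.15 K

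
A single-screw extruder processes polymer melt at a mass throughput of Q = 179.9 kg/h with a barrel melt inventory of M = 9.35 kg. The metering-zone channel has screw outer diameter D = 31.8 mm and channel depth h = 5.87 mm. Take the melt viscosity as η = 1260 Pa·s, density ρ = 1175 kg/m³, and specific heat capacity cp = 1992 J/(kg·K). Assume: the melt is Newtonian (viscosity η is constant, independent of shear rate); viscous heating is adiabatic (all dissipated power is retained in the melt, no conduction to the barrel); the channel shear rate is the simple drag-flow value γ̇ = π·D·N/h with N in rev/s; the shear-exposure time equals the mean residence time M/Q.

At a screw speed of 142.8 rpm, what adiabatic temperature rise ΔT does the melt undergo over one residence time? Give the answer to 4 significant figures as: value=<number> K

value=165.3 K

Q_s = Q / 3600 = 179.9 / 3600 = 0.0499722 kg/s
Mean residence time: t_res = M/Q_s = 9.35 kg / 0.0499722 kg/s = 187.104 s
D = 31.8 mm = 0.0318 m;  h = 5.87 mm = 0.00587 m;  N = 142.8 rpm / 60 = 2.38 rev/s
Shear rate: γ̇ = πDN/h = π·0.0318·2.38/0.00587 = 40.5057 s⁻¹
ΔT = η·γ̇²·t_res / (ρ·cp) = 1260 · (40.5057)² · 187.104 / (1175 · 1992) = 165.256 K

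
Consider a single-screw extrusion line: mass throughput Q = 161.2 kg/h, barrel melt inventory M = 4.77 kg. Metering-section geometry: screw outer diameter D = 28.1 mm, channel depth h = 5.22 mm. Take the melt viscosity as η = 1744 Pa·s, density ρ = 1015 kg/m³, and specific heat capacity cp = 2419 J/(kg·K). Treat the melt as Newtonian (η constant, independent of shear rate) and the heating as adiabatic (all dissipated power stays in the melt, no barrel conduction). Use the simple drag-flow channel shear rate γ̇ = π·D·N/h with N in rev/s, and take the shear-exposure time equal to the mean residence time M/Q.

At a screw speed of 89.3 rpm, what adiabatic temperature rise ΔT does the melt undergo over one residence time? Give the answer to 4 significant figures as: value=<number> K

value=47.94 K

Convert throughput: Q = 161.2 kg/h = 161.2/3600 = 0.0447778 kg/s
t_res = M / Q_s = 4.77 / 0.0447778 = 106.526 s
D = 28.1 mm = 0.0281 m;  h = 5.22 mm = 0.00522 m;  N = 89.3 rpm / 60 = 1.48833 rev/s
Shear rate: γ̇ = πDN/h = π·0.0281·1.48833/0.00522 = 25.1702 s⁻¹
ΔT = η·γ̇²·t_res/(ρ·cp) = [1744 × 25.1702² × 106.526] / [1015 × 2419] = 47.9371 K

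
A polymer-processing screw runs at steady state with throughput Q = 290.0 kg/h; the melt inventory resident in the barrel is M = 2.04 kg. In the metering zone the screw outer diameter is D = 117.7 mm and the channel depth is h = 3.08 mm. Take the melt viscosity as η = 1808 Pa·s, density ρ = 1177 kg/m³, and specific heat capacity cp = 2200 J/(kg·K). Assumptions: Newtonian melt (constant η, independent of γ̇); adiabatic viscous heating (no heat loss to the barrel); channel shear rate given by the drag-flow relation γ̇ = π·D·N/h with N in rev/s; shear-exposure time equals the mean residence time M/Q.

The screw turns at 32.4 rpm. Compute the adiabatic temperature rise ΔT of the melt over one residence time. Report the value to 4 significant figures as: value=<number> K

Q_s = Q / 3600 = 290.0 / 3600 = 0.0805556 kg/s
t_res = M / Q_s = 2.04 ÷ 0.0805556 = 25.3241 s
Geometry in metres: D = 117.7 mm → 0.1177 m, h = 3.08 mm → 0.00308 m; screw speed N = 32.4 rpm = 0.54 rev/s
γ̇ = π·D·N / h = π · 0.1177 · 0.54 / 0.00308 = 64.829 s⁻¹
ΔT = η·γ̇²·t_res/(ρ·cp) = [1808 × 64.829² × 25.3241] / [1177 × 2200] = 74.3144 K

value=74.31 K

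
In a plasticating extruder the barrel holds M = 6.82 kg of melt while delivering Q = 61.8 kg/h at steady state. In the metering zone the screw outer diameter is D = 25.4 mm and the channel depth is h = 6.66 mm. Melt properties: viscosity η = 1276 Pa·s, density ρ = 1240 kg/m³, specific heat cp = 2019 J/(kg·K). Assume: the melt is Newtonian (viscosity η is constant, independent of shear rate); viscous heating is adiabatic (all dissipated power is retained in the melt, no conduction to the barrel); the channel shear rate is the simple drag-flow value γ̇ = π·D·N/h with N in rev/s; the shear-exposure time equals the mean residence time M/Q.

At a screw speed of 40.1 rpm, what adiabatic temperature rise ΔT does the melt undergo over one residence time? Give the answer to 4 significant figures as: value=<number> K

value=12.98 K

Convert throughput: Q = 61.8 kg/h = 61.8/3600 = 0.0171667 kg/s
t_res = M / Q_s = 6.82 ÷ 0.0171667 = 397.282 s
D = 25.4 mm = 0.0254 m;  h = 6.66 mm = 0.00666 m;  N = 40.1 rpm / 60 = 0.668333 rev/s
γ̇ = π D N / h = (π)(0.0254)(0.668333) / 0.00666 = 8.0076 s⁻¹
ΔT = η·γ̇²·t_res/(ρ·cp) = [1276 × 8.0076² × 397.282] / [1240 × 2019] = 12.9836 K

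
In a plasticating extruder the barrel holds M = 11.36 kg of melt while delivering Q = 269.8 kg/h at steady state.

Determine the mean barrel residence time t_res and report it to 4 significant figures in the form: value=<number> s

Q_s = Q / 3600 = 269.8 / 3600 = 0.0749444 kg/s
t_res = M / Q_s = 11.36 / 0.0749444 = 151.579 s

value=151.6 s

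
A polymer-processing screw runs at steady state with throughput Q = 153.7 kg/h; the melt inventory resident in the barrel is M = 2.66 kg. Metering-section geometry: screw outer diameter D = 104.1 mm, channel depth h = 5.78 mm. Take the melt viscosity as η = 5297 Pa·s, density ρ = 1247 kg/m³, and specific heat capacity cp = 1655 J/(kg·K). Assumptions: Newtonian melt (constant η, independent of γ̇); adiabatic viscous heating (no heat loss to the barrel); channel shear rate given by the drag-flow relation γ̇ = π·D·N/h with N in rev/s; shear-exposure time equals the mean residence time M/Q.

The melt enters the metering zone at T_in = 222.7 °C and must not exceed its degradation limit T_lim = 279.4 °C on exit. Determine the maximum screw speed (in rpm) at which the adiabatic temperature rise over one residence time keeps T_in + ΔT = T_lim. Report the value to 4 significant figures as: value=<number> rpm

Q_s = Q / 3600 = 153.7 / 3600 = 0.0426944 kg/s
t_res = M / Q_s = 2.66 / 0.0426944 = 62.3032 s
Convert to metres: D = 0.1041 m, h = 0.00578 m
ΔT_a = T_lim − T_in = 279.4 °C − 222.7 °C = 56.7 K
γ̇_max² = ΔT_a·ρ·cp / (η·t_res) = [56.7 × 1247 × 1655] / [5297 × 62.3032] = 354.574 s⁻²
γ̇_max = √354.574 = 18.8301 s⁻¹
N_max = γ̇_max·h / (π·D) = 18.8301 · 0.00578 / (π · 0.1041) = 0.332798 rev/s = 19.9679 rpm

value=19.97 rpm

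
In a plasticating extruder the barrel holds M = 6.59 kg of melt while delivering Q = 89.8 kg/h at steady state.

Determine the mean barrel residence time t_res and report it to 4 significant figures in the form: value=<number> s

value=264.2 s

Convert throughput: Q = 89.8 kg/h = 89.8/3600 = 0.0249444 kg/s
Mean residence time: t_res = M/Q_s = 6.59 kg / 0.0249444 kg/s = 264.187 s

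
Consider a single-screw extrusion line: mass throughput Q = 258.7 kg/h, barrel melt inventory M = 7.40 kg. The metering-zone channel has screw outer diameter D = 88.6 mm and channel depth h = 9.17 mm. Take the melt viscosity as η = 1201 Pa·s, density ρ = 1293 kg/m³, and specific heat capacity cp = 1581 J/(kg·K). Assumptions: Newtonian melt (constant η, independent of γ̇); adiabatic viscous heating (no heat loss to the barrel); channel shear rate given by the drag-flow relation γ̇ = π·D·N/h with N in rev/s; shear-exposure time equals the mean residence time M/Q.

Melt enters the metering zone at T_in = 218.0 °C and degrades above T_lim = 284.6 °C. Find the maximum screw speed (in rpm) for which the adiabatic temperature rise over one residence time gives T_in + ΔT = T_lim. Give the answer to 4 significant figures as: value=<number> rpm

value=65.58 rpm

Q_s = Q / 3600 = 258.7 / 3600 = 0.0718611 kg/s
t_res = M / Q_s = 7.40 / 0.0718611 = 102.976 s
Geometry in SI: D = 88.6 mm → 0.0886 m, h = 9.17 mm → 0.00917 m
ΔT_a = T_lim − T_in = 284.6 − 218.0 = 66.6 K
γ̇_max² = ΔT_a·ρ·cp/(η·t_res) = 66.6·1293·1581/(1201·102.976) = 1100.84 s⁻²
γ̇_max = sqrt(1100.84) = 33.1789 s⁻¹
N_max = γ̇_max h / (πD) = 33.1789·0.00917/(π·0.0886) = 1.09307 rev/s → ×60 = 65.5842 rpm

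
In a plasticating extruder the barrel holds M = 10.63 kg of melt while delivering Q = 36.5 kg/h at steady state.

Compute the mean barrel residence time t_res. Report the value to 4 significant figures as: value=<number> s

value=1048. s

Throughput in SI: Q_s = 36.5 kg/h ÷ 3600 s/h = 0.0101389 kg/s
t_res = M / Q_s = 10.63 / 0.0101389 = 1048.44 s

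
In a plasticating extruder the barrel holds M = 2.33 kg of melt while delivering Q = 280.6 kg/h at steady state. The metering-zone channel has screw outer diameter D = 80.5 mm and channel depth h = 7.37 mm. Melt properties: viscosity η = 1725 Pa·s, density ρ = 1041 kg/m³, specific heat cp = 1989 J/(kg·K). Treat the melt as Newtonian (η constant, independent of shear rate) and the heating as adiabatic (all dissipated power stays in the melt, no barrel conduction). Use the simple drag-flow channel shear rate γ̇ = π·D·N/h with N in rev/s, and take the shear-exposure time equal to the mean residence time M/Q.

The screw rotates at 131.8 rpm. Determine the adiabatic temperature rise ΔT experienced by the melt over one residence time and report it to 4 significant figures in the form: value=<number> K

value=141.5 K

Q_s = Q / 3600 = 280.6 / 3600 = 0.0779444 kg/s
t_res = M / Q_s = 2.33 / 0.0779444 = 29.8931 s
Geometry in metres: D = 80.5 mm → 0.0805 m, h = 7.37 mm → 0.00737 m; screw speed N = 131.8 rpm = 2.19667 rev/s
γ̇ = π D N / h = (π)(0.0805)(2.19667) / 0.00737 = 75.3776 s⁻¹
ΔT = η·γ̇²·t_res/(ρ·cp) = [1725 × 75.3776² × 29.8931] / [1041 × 1989] = 141.501 K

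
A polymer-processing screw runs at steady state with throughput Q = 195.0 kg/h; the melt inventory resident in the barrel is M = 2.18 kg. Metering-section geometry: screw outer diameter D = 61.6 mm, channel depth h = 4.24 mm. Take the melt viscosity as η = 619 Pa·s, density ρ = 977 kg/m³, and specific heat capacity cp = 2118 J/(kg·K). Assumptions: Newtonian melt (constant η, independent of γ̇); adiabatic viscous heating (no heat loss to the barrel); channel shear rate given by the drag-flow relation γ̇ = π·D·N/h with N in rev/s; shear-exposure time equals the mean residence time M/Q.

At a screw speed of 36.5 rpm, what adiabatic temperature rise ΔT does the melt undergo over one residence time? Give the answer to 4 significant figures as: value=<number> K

value=9.281 K

Throughput in SI: Q_s = 195.0 kg/h ÷ 3600 s/h = 0.0541667 kg/s
t_res = M / Q_s = 2.18 / 0.0541667 = 40.2462 s
Convert to SI: D = 0.0616 m, h = 0.00424 m, N = 36.5/60 = 0.608333 rev/s
γ̇ = π·D·N / h = π · 0.0616 · 0.608333 / 0.00424 = 27.7656 s⁻¹
ΔT = η·γ̇²·t_res/(ρ·cp) = [619 × 27.7656² × 40.2462] / [977 × 2118] = 9.28127 K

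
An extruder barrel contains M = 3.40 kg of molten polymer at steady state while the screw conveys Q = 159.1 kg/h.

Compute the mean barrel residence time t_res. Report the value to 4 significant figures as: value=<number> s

Convert throughput: Q = 159.1 kg/h = 159.1/3600 = 0.0441944 kg/s
t_res = M / Q_s = 3.40 / 0.0441944 = 76.9327 s

value=76.93 s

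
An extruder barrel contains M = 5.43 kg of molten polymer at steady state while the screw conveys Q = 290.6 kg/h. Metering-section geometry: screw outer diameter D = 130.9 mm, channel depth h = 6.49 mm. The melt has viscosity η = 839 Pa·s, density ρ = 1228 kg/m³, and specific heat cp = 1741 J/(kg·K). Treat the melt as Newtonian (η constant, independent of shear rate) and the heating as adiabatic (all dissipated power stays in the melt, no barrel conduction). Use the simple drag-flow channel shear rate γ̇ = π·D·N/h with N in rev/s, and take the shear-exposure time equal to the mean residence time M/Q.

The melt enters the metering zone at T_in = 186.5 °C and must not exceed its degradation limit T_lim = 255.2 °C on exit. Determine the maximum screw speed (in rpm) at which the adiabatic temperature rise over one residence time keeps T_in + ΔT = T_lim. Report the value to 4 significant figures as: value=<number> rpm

value=48.31 rpm

Q_s = Q / 3600 = 290.6 / 3600 = 0.0807222 kg/s
Mean residence time: t_res = M/Q_s = 5.43 kg / 0.0807222 kg/s = 67.2677 s
Convert to metres: D = 0.1309 m, h = 0.00649 m
ΔT_a = T_lim − T_in = 255.2 °C − 186.5 °C = 68.7 K
γ̇_max² = ΔT_a·ρ·cp/(η·t_res) = 68.7·1228·1741/(839·67.2677) = 2602.47 s⁻²
γ̇_max = sqrt(2602.47) = 51.0144 s⁻¹
N_max = γ̇_max h / (πD) = 51.0144·0.00649/(π·0.1309) = 0.805096 rev/s → ×60 = 48.3058 rpm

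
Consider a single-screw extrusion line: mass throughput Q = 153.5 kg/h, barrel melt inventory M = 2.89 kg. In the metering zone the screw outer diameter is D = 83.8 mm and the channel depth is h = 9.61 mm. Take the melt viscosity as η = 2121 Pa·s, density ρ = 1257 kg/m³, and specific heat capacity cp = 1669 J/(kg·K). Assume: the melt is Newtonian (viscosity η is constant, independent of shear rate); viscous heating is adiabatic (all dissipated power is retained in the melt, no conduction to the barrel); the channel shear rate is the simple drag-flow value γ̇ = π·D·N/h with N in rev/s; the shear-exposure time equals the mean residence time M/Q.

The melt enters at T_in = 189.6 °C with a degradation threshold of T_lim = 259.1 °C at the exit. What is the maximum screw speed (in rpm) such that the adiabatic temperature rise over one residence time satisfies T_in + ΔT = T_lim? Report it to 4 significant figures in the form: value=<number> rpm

value=69.75 rpm

Throughput in SI: Q_s = 153.5 kg/h ÷ 3600 s/h = 0.0426389 kg/s
t_res = M / Q_s = 2.89 ÷ 0.0426389 = 67.7785 s
D = 83.8 mm = 0.0838 m;  h = 9.61 mm = 0.00961 m
ΔT_a = T_lim − T_in = 259.1 − 189.6 = 69.5 K
γ̇_max² = ΔT_a·ρ·cp/(η·t_res) = 69.5·1257·1669/(2121·67.7785) = 1014.25 s⁻²
γ̇_max = √1014.25 = 31.8472 s⁻¹
N_max = γ̇_max h / (πD) = 31.8472·0.00961/(π·0.0838) = 1.16252 rev/s → ×60 = 69.7514 rpm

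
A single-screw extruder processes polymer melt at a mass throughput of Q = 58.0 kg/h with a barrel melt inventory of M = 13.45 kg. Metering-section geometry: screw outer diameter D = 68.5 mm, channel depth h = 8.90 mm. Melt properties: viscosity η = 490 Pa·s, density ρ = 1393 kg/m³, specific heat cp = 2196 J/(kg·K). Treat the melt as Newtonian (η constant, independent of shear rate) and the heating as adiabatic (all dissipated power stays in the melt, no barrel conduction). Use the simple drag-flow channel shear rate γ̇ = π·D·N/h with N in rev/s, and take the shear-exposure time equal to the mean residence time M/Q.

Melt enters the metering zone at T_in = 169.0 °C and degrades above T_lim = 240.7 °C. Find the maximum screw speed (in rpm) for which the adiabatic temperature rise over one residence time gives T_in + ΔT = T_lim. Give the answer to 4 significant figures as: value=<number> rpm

value=57.46 rpm

Throughput in SI: Q_s = 58.0 kg/h ÷ 3600 s/h = 0.0161111 kg/s
t_res = M / Q_s = 13.45 / 0.0161111 = 834.828 s
Geometry in SI: D = 68.5 mm → 0.0685 m, h = 8.90 mm → 0.0089 m
ΔT_a = T_lim − T_in = 240.7 − 169.0 = 71.7 K
γ̇_max² = ΔT_a·ρ·cp/(η·t_res) = 71.7·1393·2196/(490·834.828) = 536.179 s⁻²
γ̇_max = sqrt(536.179) = 23.1555 s⁻¹
N_max = γ̇_max·h / (π·D) = 23.1555 · 0.0089 / (π · 0.0685) = 0.957645 rev/s = 57.4587 rpm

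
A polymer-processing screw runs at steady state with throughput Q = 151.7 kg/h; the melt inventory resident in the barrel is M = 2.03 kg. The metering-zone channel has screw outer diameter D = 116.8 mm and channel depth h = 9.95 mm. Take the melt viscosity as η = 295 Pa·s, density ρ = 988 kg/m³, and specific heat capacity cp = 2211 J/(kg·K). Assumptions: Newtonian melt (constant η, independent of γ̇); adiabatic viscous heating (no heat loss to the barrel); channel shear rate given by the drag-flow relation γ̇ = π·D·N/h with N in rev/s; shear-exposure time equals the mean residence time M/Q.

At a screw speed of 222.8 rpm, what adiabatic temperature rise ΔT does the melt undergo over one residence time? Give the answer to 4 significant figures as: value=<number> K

value=122.0 K

Throughput in SI: Q_s = 151.7 kg/h ÷ 3600 s/h = 0.0421389 kg/s
t_res = M / Q_s = 2.03 ÷ 0.0421389 = 48.174 s
Convert to SI: D = 0.1168 m, h = 0.00995 m, N = 222.8/60 = 3.71333 rev/s
γ̇ = π·D·N / h = π · 0.1168 · 3.71333 / 0.00995 = 136.941 s⁻¹
ΔT = η·γ̇²·t_res / (ρ·cp) = 295 · (136.941)² · 48.174 / (988 · 2211) = 121.999 K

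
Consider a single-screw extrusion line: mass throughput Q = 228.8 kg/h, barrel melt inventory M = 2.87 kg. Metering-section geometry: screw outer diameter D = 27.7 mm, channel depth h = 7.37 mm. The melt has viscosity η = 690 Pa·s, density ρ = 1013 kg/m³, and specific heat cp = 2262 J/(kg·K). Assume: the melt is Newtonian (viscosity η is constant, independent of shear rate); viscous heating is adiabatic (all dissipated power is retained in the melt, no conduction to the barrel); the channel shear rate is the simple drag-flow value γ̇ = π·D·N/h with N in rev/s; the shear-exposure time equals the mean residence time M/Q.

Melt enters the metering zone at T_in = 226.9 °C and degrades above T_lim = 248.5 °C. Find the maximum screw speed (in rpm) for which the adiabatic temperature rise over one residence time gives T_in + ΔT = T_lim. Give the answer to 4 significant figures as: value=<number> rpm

value=202.5 rpm

Throughput in SI: Q_s = 228.8 kg/h ÷ 3600 s/h = 0.0635556 kg/s
Mean residence time: t_res = M/Q_s = 2.87 kg / 0.0635556 kg/s = 45.1573 s
Geometry in SI: D = 27.7 mm → 0.0277 m, h = 7.37 mm → 0.00737 m
ΔT_a = T_lim − T_in = 248.5 − 226.9 = 21.6 K
γ̇_max² = ΔT_a·ρ·cp/(η·t_res) = 21.6·1013·2262/(690·45.1573) = 1588.47 s⁻²
γ̇_max = sqrt(1588.47) = 39.8556 s⁻¹
Solve γ̇ = πDN/h for N: N_max = γ̇_max·h/(π·D) = 39.8556 × 0.00737 / (π × 0.0277) = 3.37541 rev/s = 202.525 rpm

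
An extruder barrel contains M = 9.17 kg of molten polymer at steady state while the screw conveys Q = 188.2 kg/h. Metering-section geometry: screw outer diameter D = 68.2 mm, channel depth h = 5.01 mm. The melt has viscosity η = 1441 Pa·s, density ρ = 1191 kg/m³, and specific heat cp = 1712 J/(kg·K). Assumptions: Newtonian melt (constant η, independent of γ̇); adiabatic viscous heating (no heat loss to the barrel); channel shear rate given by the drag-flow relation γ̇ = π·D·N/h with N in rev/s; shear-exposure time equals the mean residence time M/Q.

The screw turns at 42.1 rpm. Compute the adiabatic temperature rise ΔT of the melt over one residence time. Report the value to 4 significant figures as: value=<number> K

Q_s = Q / 3600 = 188.2 / 3600 = 0.0522778 kg/s
t_res = M / Q_s = 9.17 ÷ 0.0522778 = 175.409 s
D = 68.2 mm = 0.0682 m;  h = 5.01 mm = 0.00501 m;  N = 42.1 rpm / 60 = 0.701667 rev/s
γ̇ = π D N / h = (π)(0.0682)(0.701667) / 0.00501 = 30.0073 s⁻¹
ΔT = η·γ̇²·t_res/(ρ·cp) = [1441 × 30.0073² × 175.409] / [1191 × 1712] = 111.623 K

value=111.6 K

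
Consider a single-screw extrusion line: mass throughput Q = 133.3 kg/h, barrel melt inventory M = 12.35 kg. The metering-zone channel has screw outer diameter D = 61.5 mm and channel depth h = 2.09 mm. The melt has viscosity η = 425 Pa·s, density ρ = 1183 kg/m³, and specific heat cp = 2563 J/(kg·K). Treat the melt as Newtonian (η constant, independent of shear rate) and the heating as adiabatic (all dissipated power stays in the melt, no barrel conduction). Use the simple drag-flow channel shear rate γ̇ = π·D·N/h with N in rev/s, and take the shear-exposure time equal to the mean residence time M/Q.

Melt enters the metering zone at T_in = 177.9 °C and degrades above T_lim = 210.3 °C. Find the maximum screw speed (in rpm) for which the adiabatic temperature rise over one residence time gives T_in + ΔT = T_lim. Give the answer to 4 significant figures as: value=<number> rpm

value=17.09 rpm

Q_s = Q / 3600 = 133.3 / 3600 = 0.0370278 kg/s
Mean residence time: t_res = M/Q_s = 12.35 kg / 0.0370278 kg/s = 333.533 s
D = 61.5 mm = 0.0615 m;  h = 2.09 mm = 0.00209 m
ΔT_a = T_lim − T_in = 210.3 − 177.9 = 32.4 K
γ̇_max² = ΔT_a·ρ·cp / (η·t_res) = [32.4 × 1183 × 2563] / [425 × 333.533] = 693.027 s⁻²
γ̇_max = √693.027 = 26.3254 s⁻¹
N_max = γ̇_max h / (πD) = 26.3254·0.00209/(π·0.0615) = 0.284771 rev/s → ×60 = 17.0863 rpm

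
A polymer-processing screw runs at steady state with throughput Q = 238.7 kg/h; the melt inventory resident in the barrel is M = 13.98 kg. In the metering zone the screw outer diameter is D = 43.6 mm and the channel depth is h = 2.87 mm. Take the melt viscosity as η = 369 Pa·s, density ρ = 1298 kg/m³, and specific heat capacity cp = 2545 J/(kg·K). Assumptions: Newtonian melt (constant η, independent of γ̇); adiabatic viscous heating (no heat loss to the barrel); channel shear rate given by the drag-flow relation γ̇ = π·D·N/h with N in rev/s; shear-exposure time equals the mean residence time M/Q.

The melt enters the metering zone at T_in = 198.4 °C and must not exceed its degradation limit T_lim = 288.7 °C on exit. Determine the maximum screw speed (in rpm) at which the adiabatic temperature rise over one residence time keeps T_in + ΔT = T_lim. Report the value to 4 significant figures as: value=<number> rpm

Throughput in SI: Q_s = 238.7 kg/h ÷ 3600 s/h = 0.0663056 kg/s
t_res = M / Q_s = 13.98 / 0.0663056 = 210.842 s
Convert to metres: D = 0.0436 m, h = 0.00287 m
ΔT_a = T_lim − T_in = 288.7 − 198.4 = 90.3 K
γ̇_max² = ΔT_a·ρ·cp/(η·t_res) = 90.3·1298·2545/(369·210.842) = 3834.13 s⁻²
γ̇_max = √3834.13 = 61.9203 s⁻¹
N_max = γ̇_max h / (πD) = 61.9203·0.00287/(π·0.0436) = 1.29741 rev/s → ×60 = 77.8449 rpm

value=77.84 rpm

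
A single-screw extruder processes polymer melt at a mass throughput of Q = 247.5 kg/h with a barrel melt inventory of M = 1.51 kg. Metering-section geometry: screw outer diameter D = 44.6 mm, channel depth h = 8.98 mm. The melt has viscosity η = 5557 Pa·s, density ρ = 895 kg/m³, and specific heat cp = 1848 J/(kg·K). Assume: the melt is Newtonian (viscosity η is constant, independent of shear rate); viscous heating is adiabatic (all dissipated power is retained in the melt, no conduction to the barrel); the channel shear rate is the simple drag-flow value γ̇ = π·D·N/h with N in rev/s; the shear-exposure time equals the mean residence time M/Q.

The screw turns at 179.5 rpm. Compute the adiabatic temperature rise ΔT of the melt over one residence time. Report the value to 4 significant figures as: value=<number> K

value=160.8 K

Q_s = Q / 3600 = 247.5 / 3600 = 0.06875 kg/s
Mean residence time: t_res = M/Q_s = 1.51 kg / 0.06875 kg/s = 21.9636 s
Convert to SI: D = 0.0446 m, h = 0.00898 m, N = 179.5/60 = 2.99167 rev/s
Shear rate: γ̇ = πDN/h = π·0.0446·2.99167/0.00898 = 46.679 s⁻¹
ΔT = η·γ̇²·t_res / (ρ·cp) = 5557 · (46.679)² · 21.9636 / (895 · 1848) = 160.791 K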